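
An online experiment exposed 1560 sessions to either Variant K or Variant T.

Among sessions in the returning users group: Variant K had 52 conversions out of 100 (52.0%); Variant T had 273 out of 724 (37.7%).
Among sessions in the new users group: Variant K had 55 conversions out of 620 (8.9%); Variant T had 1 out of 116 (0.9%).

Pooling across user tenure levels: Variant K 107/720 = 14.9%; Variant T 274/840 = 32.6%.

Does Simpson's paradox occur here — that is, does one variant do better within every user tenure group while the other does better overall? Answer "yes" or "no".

Within each user tenure level (returning users 52.0% vs 37.7%; new users 8.9% vs 0.9%), Variant K has the higher rate every time. Pooled: 14.9% vs 32.6% — Variant T has the higher rate overall. The two comparisons disagree.

yes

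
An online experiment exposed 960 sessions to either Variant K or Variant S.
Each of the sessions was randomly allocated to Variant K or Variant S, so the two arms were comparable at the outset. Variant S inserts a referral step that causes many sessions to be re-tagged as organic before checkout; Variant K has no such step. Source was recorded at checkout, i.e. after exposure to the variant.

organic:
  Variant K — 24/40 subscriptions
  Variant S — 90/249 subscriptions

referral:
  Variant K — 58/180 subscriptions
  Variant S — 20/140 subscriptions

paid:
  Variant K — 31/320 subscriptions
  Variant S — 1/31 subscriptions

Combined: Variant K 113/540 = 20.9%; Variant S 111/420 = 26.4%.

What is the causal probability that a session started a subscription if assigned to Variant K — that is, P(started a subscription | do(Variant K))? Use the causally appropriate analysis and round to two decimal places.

Stratifying would compare variants among sessions the variants themselves sorted into traffic source groups — a form of selection on an intermediate. The unconditioned pooled rates give the total causal effect.
So P(outcome | do(Variant K)) is just the pooled rate for Variant K: 113/540 = 0.209.

0.21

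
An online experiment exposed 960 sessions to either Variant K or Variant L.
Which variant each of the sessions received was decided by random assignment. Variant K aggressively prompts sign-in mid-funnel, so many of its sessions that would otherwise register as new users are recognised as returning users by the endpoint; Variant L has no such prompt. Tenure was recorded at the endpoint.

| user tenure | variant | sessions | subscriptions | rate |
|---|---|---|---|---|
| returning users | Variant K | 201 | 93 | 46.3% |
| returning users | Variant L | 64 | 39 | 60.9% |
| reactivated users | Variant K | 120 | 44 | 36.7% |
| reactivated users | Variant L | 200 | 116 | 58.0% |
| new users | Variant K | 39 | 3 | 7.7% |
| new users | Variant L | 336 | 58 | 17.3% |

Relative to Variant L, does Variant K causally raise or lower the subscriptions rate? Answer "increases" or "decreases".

increases

Within every user tenure level Variant L has the higher rate, yet pooled Variant K does — Simpson's reversal.
User tenure is recorded after the variant and is itself shifted by it — it sits on the causal path from variant to outcome. Conditioning on a mediator would strip out part of the effect we want; the pooled comparison gives the total causal effect.
Pooled: Variant K 38.9% vs Variant L 35.5%; Variant K is higher overall.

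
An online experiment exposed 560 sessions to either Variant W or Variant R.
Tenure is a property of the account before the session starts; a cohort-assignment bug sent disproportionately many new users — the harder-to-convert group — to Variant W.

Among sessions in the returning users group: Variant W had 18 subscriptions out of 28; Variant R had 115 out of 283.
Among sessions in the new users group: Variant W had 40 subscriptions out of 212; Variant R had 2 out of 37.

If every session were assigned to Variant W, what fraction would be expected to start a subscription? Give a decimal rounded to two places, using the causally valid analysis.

0.44

Within every user tenure level Variant W has the higher rate, yet pooled Variant R does — Simpson's reversal.
The imbalance in user tenure arose from how sessions were allocated, not from anything the variant did; and user tenure independently affects the outcome. The pooled gap is confounded — condition on user tenure.
Standardising Variant W to the population user tenure mix: 0.555·18/28 + 0.445·40/212 = 0.441.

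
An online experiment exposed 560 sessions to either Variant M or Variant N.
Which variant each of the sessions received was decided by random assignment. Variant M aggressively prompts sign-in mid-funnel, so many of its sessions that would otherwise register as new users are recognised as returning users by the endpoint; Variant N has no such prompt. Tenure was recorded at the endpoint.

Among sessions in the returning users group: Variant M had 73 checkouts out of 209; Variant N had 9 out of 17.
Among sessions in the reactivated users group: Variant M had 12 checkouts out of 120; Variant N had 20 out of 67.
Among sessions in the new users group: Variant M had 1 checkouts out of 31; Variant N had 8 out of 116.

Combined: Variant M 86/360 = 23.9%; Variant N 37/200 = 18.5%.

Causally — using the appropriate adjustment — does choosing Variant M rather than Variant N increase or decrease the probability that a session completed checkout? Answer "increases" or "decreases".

Stratifying would compare variants among sessions the variants themselves sorted into user tenure groups — a form of selection on an intermediate. The unconditioned pooled rates give the total causal effect.
Pooled: Variant M 23.9% vs Variant N 18.5%; Variant M is higher overall.

increases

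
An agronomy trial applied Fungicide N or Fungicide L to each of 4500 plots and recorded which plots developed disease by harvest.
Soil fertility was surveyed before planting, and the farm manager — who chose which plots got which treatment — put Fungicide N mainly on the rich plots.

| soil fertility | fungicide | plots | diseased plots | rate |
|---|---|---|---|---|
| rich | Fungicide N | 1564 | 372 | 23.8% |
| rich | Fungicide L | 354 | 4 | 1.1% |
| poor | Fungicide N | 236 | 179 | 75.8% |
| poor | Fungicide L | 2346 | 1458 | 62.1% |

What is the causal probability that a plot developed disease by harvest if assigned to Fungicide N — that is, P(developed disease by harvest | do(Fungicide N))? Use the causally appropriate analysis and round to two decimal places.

Since soil fertility is a pre-existing factor (not a product of the fungicide) and it affects the outcome on its own, it is a confounder. The stratified rates, not the pooled rate, identify the causal effect.
Standardising Fungicide N to the population soil fertility mix: 0.426·372/1564 + 0.574·179/236 = 0.537.

0.54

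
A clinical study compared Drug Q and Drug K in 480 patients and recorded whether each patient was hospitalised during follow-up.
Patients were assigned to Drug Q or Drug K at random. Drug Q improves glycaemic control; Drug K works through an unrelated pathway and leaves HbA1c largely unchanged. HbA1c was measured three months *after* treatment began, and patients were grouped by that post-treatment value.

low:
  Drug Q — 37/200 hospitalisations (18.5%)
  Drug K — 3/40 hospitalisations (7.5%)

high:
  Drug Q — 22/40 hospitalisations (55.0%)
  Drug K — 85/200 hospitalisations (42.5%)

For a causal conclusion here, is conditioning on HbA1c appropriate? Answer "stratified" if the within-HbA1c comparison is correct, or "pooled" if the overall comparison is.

pooled

The HbA1c-specific comparison favours Drug K throughout, but the pooled figures favour Drug Q. The question is whether to condition on HbA1c.
HbA1c here is a post-treatment variable shaped by the drug; conditioning on it would introduce bias rather than remove it. The overall comparison is the causal one.
Pooled: Drug Q 24.6% vs Drug K 36.7%; Drug Q is lower overall.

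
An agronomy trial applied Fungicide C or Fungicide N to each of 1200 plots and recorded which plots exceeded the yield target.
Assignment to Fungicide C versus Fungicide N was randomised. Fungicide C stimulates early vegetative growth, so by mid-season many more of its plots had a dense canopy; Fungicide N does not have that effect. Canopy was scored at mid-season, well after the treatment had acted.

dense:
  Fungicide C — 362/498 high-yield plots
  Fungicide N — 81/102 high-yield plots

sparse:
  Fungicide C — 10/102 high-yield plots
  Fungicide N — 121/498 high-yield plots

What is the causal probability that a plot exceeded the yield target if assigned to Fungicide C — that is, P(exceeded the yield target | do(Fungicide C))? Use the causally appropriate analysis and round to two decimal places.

The mid-season canopy-specific comparison favours Fungicide N throughout, but the pooled figures favour Fungicide C. The question is whether to condition on mid-season canopy.
The distribution of mid-season canopy is itself part of what the fungicide does — it is an intermediate outcome. Holding it fixed would remove that part of the effect; the total effect is the pooled difference.
So P(outcome | do(Fungicide C)) is just the pooled rate for Fungicide C: 372/600 = 0.620.

0.62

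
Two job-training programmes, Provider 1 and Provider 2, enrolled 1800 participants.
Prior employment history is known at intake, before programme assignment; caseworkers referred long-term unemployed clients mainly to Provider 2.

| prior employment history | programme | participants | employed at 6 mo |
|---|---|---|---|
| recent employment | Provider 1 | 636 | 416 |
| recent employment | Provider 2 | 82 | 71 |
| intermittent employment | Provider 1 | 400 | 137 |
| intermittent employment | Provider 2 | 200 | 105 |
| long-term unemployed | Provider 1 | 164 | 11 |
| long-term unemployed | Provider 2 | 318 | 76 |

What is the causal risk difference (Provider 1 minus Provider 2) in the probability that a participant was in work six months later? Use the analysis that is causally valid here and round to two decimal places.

Provider 2 is higher inside every prior employment history stratum but Provider 1 is higher in aggregate. Whether to stratify depends on how prior employment history relates to the programme.
Prior employment history differs across programmes for reasons unrelated to any effect of the programme itself, and it separately predicts the outcome — a classic confounder. We must compare within prior employment history levels.
Adjusting over the population distribution of prior employment history: 0.399·(0.654−0.866) + 0.333·(0.343−0.525) + 0.268·(0.067−0.239) = -0.191.

-0.19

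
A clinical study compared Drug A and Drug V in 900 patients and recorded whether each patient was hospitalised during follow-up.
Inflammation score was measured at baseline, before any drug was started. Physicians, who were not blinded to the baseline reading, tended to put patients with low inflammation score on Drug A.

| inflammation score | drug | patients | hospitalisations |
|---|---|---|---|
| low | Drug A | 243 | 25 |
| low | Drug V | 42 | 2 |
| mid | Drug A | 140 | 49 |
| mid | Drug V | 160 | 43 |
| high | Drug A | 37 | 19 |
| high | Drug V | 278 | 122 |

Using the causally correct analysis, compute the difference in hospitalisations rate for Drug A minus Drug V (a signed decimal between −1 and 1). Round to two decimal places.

+0.07

Drug V is lower inside every inflammation score stratum but Drug A is lower in aggregate. Whether to stratify depends on how inflammation score relates to the drug.
Since inflammation score is a pre-existing factor (not a product of the drug) and it affects the outcome on its own, it is a confounder. The stratified rates, not the pooled rate, identify the causal effect.
Adjusting over the population distribution of inflammation score: 0.317·(0.103−0.048) + 0.333·(0.350−0.269) + 0.350·(0.514−0.439) = +0.071.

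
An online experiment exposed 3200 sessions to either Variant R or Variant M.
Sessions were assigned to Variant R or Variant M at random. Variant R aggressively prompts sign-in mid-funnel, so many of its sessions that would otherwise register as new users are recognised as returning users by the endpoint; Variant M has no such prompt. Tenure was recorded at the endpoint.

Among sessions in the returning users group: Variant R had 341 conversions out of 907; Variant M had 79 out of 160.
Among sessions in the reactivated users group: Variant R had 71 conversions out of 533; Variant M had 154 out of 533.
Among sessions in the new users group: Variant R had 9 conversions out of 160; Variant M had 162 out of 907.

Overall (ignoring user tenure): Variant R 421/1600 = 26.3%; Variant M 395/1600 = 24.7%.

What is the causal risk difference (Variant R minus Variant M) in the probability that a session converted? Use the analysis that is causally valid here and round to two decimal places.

Variant M is higher inside every user tenure stratum but Variant R is higher in aggregate. Whether to stratify depends on how user tenure relates to the variant.
The distribution of user tenure is itself part of what the variant does — it is an intermediate outcome. Holding it fixed would remove that part of the effect; the total effect is the pooled difference.
The causal difference is the pooled difference: 0.263 − 0.247 = +0.016.

+0.02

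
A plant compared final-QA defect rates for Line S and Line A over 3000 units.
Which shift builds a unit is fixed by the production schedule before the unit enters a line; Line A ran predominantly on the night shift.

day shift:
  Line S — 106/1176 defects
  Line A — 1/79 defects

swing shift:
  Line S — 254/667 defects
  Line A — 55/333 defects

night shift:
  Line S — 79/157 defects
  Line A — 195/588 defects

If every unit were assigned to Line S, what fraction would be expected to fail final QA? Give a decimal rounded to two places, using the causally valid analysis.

The stratified and pooled comparisons disagree (Line A wins within each shift; Line S wins overall), so the answer turns on the causal role of shift.
Nothing the line does changes shift; the imbalance is an allocation artefact. With shift also predicting the outcome, the pooled figure is confounded, and the within-stratum comparison is the causal one.
Standardising Line S to the population shift mix: 0.418·106/1176 + 0.333·254/667 + 0.248·79/157 = 0.290.

0.29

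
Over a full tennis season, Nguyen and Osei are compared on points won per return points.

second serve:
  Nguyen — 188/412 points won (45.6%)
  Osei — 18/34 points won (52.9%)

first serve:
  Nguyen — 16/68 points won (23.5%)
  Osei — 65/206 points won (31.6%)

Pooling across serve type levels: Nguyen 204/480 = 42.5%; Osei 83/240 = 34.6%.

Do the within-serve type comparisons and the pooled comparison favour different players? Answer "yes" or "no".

yes

Within each serve type level (second serve 45.6% vs 52.9%; first serve 23.5% vs 31.6%), Osei has the higher rate every time. Pooled: 42.5% vs 34.6% — Nguyen has the higher rate overall. The two comparisons disagree.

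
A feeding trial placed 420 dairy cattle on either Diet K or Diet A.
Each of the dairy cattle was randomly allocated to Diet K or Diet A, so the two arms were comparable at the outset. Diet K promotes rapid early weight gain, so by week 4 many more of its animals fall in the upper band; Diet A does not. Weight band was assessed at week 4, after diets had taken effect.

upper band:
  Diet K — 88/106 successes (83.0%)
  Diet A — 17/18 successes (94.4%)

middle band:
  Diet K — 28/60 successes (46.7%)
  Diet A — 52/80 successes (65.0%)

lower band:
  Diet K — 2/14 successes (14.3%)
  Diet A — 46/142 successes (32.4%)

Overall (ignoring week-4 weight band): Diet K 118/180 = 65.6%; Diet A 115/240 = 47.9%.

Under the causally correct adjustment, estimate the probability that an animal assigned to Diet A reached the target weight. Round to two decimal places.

Week-4 weight band is downstream of the diet. One should not condition on a consequence of treatment, so the overall rates are the right comparison.
So P(outcome | do(Diet A)) is just the pooled rate for Diet A: 115/240 = 0.479.

0.48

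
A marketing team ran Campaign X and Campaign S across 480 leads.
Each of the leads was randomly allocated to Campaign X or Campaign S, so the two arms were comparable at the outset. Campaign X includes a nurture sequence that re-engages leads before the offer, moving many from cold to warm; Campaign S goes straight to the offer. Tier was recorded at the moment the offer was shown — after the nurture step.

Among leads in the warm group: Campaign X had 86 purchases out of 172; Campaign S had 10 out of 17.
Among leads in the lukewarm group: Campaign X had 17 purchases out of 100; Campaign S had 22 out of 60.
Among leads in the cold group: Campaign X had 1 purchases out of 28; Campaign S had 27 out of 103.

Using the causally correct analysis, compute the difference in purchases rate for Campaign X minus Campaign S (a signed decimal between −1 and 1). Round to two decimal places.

Stratifying would compare campaigns among leads the campaigns themselves sorted into engagement tier groups — a form of selection on an intermediate. The unconditioned pooled rates give the total causal effect.
The causal difference is the pooled difference: 0.347 − 0.328 = +0.019.

+0.02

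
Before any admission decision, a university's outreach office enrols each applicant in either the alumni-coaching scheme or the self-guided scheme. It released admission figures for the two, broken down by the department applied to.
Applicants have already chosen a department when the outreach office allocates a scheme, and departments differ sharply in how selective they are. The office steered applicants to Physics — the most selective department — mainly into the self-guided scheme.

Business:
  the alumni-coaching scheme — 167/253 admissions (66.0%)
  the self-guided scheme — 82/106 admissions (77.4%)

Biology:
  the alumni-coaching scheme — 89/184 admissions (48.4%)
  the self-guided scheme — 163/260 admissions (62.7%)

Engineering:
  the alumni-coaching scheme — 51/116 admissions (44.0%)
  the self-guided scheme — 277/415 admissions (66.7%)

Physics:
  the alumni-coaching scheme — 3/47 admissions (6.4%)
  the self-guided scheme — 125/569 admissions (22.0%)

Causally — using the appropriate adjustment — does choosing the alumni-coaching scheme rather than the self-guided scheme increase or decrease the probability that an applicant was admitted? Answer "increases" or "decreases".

decreases

Within every department level the self-guided scheme has the higher rate, yet pooled the alumni-coaching scheme does — Simpson's reversal.
Department satisfies the back-door criterion: it is not a descendant of the outreach scheme, and it blocks the spurious path from outreach scheme to outcome. Adjusting for it (i.e., using the within-department rates) gives the causal effect.
Within each level — Business: 66.0% vs 77.4%; Biology: 48.4% vs 62.7%; Engineering: 44.0% vs 66.7%; Physics: 6.4% vs 22.0% — the self-guided scheme is higher every time.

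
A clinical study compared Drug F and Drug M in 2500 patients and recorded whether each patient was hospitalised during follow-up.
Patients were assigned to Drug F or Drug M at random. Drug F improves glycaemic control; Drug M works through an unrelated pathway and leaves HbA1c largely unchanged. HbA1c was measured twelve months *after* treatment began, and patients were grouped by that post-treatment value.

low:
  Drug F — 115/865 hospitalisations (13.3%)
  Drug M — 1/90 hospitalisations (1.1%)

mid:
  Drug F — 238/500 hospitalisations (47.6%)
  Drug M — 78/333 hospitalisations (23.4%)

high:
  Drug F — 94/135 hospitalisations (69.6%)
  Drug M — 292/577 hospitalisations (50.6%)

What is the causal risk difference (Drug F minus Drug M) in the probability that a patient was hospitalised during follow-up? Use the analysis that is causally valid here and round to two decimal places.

The stratified and pooled comparisons disagree (Drug M wins within each HbA1c; Drug F wins overall), so the answer turns on the causal role of HbA1c.
Stratifying would compare drugs among patients the drugs themselves sorted into HbA1c groups — a form of selection on an intermediate. The unconditioned pooled rates give the total causal effect.
The causal difference is the pooled difference: 0.298 − 0.371 = -0.073.

-0.07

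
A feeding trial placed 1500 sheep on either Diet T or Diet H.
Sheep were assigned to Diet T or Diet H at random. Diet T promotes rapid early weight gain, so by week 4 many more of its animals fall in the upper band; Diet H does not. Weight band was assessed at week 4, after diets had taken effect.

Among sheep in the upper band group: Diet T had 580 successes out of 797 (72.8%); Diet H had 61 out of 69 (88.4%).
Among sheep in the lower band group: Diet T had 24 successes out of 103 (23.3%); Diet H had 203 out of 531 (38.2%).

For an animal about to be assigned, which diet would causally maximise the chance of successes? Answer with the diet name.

Diet T

Week-4 weight band here is a post-treatment variable shaped by the diet; conditioning on it would introduce bias rather than remove it. The overall comparison is the causal one.
Pooled: Diet T 67.1% vs Diet H 44.0%; Diet T is higher overall.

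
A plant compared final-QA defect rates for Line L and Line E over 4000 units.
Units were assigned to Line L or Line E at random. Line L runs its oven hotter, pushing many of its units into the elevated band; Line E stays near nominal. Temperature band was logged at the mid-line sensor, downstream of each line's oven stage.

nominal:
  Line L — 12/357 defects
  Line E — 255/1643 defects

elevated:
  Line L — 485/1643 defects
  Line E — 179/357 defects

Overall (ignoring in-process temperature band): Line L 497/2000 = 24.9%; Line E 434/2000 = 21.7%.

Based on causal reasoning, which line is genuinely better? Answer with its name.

Line E

The stratified and pooled comparisons disagree (Line L wins within each in-process temperature band; Line E wins overall), so the answer turns on the causal role of in-process temperature band.
In-process temperature band here is a post-treatment variable shaped by the line; conditioning on it would introduce bias rather than remove it. The overall comparison is the causal one.
Pooled: Line L 24.9% vs Line E 21.7%; Line E is lower overall.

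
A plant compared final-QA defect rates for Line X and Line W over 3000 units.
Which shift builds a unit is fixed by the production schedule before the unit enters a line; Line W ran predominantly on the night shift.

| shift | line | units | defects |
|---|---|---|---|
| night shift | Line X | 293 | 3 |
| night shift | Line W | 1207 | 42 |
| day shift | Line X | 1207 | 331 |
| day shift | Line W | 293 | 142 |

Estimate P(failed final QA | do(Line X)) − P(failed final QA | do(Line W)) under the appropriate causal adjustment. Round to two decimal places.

The shift-specific comparison favours Line X throughout, but the pooled figures favour Line W. The question is whether to condition on shift.
The imbalance in shift arose from how units were allocated, not from anything the line did; and shift independently affects the outcome. The pooled gap is confounded — condition on shift.
Adjusting over the population distribution of shift: 0.500·(0.010−0.035) + 0.500·(0.274−0.485) = -0.117.

-0.12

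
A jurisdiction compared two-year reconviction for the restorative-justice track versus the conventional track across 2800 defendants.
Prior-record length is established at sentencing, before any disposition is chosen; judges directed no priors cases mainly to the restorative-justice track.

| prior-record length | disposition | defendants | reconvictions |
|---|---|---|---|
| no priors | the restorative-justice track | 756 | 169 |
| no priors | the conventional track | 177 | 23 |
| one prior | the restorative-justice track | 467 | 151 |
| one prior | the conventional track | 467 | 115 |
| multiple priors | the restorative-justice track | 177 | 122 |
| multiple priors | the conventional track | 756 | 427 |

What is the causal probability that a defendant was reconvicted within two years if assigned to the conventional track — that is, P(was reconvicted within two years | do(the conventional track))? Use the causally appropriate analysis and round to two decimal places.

0.31

Prior-record length differs across dispositions for reasons unrelated to any effect of the disposition itself, and it separately predicts the outcome — a classic confounder. We must compare within prior-record length levels.
Standardising the conventional track to the population prior-record length mix: 0.333·23/177 + 0.334·115/467 + 0.333·427/756 = 0.314.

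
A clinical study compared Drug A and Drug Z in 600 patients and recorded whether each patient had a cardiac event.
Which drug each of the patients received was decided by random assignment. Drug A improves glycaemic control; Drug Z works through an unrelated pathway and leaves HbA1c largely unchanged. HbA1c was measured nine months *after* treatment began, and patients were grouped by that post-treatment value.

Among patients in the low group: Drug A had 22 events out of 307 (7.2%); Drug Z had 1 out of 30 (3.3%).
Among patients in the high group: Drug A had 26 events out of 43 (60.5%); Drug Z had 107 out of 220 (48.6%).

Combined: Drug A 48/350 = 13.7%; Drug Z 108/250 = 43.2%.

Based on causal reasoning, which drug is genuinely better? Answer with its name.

Drug Z is lower inside every HbA1c stratum but Drug A is lower in aggregate. Whether to stratify depends on how HbA1c relates to the drug.
Because the drug influences HbA1c, HbA1c is a post-treatment mediator, not a confounder. Stratifying on it would bias the estimate; the causal effect is the crude pooled difference.
Pooled: Drug A 13.7% vs Drug Z 43.2%; Drug A is lower overall.

Drug A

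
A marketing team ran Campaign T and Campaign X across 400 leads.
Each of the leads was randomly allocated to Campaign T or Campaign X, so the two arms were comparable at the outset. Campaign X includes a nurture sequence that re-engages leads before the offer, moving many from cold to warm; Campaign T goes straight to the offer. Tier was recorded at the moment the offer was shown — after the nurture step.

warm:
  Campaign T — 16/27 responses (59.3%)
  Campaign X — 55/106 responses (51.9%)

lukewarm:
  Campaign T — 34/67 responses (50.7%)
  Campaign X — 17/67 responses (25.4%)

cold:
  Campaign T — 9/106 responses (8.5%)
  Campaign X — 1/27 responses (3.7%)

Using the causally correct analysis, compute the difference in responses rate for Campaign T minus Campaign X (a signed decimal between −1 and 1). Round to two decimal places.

-0.07

Engagement tier here is a post-treatment variable shaped by the campaign; conditioning on it would introduce bias rather than remove it. The overall comparison is the causal one.
The causal difference is the pooled difference: 0.295 − 0.365 = -0.070.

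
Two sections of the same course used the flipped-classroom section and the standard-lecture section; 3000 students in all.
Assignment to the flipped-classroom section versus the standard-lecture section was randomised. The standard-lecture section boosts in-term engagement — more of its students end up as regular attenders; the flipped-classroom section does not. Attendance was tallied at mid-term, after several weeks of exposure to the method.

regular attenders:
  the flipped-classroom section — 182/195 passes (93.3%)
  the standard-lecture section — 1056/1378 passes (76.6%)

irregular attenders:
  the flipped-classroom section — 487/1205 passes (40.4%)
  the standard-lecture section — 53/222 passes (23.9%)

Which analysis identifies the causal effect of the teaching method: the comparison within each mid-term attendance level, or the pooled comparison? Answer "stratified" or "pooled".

Because the teaching method influences mid-term attendance, mid-term attendance is a post-treatment mediator, not a confounder. Stratifying on it would bias the estimate; the causal effect is the crude pooled difference.
Pooled: the flipped-classroom section 47.8% vs the standard-lecture section 69.3%; the standard-lecture section is higher overall.

pooled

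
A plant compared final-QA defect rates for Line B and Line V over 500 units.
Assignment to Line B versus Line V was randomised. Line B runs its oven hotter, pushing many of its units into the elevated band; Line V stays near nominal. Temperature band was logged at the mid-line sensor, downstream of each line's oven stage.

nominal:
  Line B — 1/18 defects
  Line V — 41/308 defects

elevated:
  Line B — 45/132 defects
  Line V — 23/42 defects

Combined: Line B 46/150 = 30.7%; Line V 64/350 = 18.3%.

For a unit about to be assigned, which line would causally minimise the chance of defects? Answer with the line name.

Line V

Stratifying would compare lines among units the lines themselves sorted into in-process temperature band groups — a form of selection on an intermediate. The unconditioned pooled rates give the total causal effect.
Pooled: Line B 30.7% vs Line V 18.3%; Line V is lower overall.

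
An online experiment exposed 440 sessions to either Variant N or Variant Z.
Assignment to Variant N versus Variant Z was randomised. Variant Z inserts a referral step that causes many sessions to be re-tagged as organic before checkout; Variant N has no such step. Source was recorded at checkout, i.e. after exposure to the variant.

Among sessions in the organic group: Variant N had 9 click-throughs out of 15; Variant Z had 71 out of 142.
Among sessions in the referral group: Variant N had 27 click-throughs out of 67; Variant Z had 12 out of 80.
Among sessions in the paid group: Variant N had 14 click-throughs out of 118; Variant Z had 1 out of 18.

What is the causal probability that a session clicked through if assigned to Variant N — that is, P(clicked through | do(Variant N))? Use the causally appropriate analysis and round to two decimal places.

Variant N is higher inside every traffic source stratum but Variant Z is higher in aggregate. Whether to stratify depends on how traffic source relates to the variant.
Stratifying would compare variants among sessions the variants themselves sorted into traffic source groups — a form of selection on an intermediate. The unconditioned pooled rates give the total causal effect.
So P(outcome | do(Variant N)) is just the pooled rate for Variant N: 50/200 = 0.250.

0.25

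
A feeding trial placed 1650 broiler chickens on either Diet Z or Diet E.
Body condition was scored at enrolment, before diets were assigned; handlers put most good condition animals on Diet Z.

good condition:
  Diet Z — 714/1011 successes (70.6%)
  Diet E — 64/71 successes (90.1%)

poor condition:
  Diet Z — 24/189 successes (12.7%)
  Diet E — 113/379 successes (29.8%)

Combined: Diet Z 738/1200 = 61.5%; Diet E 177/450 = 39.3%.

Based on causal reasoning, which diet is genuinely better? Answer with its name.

Diet E is higher inside every starting body condition stratum but Diet Z is higher in aggregate. Whether to stratify depends on how starting body condition relates to the diet.
Here starting body condition is a common cause — it drives both which diet a case falls under and the outcome. The crude comparison mixes populations; the stratum-specific rates are the causally relevant ones.
Within each level — good condition: 70.6% vs 90.1%; poor condition: 12.7% vs 29.8% — Diet E is higher every time.

Diet E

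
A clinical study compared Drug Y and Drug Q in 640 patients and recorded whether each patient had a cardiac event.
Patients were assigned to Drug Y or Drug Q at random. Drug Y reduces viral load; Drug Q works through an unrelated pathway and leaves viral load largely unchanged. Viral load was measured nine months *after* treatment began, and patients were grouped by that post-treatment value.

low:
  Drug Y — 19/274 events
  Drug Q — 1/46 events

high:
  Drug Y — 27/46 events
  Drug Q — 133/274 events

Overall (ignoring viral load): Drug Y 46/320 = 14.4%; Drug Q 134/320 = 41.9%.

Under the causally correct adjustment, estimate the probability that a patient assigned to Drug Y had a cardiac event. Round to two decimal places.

0.14

The distribution of viral load is itself part of what the drug does — it is an intermediate outcome. Holding it fixed would remove that part of the effect; the total effect is the pooled difference.
So P(outcome | do(Drug Y)) is just the pooled rate for Drug Y: 46/320 = 0.144.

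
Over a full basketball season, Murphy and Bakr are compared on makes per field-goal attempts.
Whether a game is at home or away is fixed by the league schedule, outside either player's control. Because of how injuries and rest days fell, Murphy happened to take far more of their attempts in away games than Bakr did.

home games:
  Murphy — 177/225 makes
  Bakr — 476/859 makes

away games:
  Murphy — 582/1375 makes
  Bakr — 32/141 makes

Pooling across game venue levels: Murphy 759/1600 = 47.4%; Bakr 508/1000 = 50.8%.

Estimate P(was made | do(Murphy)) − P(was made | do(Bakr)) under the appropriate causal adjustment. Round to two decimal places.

Nothing the player does changes game venue; the imbalance is an allocation artefact. With game venue also predicting the outcome, the pooled figure is confounded, and the within-stratum comparison is the causal one.
Adjusting over the population distribution of game venue: 0.417·(0.787−0.554) + 0.583·(0.423−0.227) = +0.211.

+0.21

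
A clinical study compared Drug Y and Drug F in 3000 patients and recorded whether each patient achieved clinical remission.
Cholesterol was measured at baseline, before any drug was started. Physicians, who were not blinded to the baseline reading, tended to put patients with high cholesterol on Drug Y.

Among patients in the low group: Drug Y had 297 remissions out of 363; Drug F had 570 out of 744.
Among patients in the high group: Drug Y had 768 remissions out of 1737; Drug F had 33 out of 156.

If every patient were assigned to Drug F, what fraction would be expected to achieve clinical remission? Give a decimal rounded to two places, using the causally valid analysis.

0.42

The imbalance in cholesterol arose from how patients were allocated, not from anything the drug did; and cholesterol independently affects the outcome. The pooled gap is confounded — condition on cholesterol.
Standardising Drug F to the population cholesterol mix: 0.369·570/744 + 0.631·33/156 = 0.416.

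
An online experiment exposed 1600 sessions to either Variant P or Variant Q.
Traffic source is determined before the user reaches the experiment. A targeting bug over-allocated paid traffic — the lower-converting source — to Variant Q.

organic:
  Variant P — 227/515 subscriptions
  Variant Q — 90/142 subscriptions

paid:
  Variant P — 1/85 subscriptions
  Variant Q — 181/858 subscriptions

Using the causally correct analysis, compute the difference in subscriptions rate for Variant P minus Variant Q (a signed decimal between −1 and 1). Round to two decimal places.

-0.20

Since traffic source is a pre-existing factor (not a product of the variant) and it affects the outcome on its own, it is a confounder. The stratified rates, not the pooled rate, identify the causal effect.
Adjusting over the population distribution of traffic source: 0.411·(0.441−0.634) + 0.589·(0.012−0.211) = -0.197.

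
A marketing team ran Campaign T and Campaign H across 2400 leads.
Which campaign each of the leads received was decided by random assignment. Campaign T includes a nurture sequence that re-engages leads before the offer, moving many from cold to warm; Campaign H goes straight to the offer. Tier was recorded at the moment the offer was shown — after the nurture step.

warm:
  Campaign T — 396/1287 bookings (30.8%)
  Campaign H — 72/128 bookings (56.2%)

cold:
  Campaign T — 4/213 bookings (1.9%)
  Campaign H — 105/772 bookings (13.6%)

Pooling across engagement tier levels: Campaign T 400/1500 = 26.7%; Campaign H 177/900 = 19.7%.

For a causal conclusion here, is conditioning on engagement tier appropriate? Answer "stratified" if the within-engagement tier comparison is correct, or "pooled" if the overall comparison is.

pooled

The engagement tier-specific comparison favours Campaign H throughout, but the pooled figures favour Campaign T. The question is whether to condition on engagement tier.
Engagement tier lies on the pathway campaign → engagement tier → outcome, so adjusting for it blocks the indirect effect. For the total causal effect of campaign, use the unadjusted pooled rates.
Pooled: Campaign T 26.7% vs Campaign H 19.7%; Campaign T is higher overall.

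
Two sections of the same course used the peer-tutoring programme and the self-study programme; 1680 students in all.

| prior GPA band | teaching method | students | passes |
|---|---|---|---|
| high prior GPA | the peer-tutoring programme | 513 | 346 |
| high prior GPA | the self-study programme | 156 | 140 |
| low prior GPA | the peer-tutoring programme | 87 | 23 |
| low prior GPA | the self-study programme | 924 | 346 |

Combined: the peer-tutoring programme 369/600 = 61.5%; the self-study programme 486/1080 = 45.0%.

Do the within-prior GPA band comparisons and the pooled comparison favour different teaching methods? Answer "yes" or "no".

Within each prior GPA band level (high prior GPA 67.4% vs 89.7%; low prior GPA 26.4% vs 37.4%), the self-study programme has the higher rate every time. Pooled: 61.5% vs 45.0% — the peer-tutoring programme has the higher rate overall. The two comparisons disagree.

yes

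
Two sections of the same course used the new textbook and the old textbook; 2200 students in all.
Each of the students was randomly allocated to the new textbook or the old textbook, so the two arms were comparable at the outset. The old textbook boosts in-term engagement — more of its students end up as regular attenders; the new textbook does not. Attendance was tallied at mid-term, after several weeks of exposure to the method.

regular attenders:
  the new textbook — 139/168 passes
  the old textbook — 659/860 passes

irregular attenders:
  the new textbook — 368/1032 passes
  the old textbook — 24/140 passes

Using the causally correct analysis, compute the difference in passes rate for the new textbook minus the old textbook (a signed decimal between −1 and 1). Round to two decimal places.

-0.26

Within every mid-term attendance level the new textbook has the higher rate, yet pooled the old textbook does — Simpson's reversal.
Mid-term attendance here is a post-treatment variable shaped by the teaching method; conditioning on it would introduce bias rather than remove it. The overall comparison is the causal one.
The causal difference is the pooled difference: 0.422 − 0.683 = -0.261.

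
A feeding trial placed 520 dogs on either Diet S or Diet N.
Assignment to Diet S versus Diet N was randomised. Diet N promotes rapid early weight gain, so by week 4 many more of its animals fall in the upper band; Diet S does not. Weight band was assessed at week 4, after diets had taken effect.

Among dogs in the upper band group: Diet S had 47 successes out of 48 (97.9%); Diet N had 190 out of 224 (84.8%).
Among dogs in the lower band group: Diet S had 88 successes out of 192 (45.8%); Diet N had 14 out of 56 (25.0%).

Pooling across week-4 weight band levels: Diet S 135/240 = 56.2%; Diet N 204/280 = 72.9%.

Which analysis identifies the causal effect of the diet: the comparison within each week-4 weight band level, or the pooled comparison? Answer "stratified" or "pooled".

pooled

Week-4 weight band here is a post-treatment variable shaped by the diet; conditioning on it would introduce bias rather than remove it. The overall comparison is the causal one.
Pooled: Diet S 56.2% vs Diet N 72.9%; Diet N is higher overall.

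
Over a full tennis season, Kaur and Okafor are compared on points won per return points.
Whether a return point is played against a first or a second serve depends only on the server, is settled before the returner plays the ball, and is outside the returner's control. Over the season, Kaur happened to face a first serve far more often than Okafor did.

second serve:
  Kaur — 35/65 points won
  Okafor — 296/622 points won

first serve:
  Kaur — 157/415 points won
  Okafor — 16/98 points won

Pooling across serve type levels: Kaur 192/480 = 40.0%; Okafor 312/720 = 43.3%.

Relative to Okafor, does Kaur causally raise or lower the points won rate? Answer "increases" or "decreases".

increases

The stratified and pooled comparisons disagree (Kaur wins within each serve type; Okafor wins overall), so the answer turns on the causal role of serve type.
Here serve type is a common cause — it drives both which player a case falls under and the outcome. The crude comparison mixes populations; the stratum-specific rates are the causally relevant ones.
Within each level — second serve: 53.8% vs 47.6%; first serve: 37.8% vs 16.3% — Kaur is higher every time.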